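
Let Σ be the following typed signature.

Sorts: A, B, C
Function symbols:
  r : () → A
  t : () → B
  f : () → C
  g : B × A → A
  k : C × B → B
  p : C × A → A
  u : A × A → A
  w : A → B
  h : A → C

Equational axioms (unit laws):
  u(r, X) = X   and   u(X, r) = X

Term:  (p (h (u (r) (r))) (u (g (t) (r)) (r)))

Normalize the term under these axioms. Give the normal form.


normal form = (p (h (r)) (g (t) (r)))

1. (p (h (u (r) (r))) (u (g (t) (r)) (r)))  →  (p (h (r)) (u (g (t) (r)) (r)))
2. (p (h (r)) (u (g (t) (r)) (r)))  →  (p (h (r)) (g (t) (r)))


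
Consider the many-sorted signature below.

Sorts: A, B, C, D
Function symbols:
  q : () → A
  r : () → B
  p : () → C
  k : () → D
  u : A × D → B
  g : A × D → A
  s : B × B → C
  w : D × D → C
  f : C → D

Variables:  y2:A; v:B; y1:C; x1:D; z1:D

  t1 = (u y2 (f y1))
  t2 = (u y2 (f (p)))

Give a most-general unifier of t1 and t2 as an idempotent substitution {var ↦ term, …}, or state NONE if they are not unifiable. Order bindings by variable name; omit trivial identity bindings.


{y1 ↦ (p)}


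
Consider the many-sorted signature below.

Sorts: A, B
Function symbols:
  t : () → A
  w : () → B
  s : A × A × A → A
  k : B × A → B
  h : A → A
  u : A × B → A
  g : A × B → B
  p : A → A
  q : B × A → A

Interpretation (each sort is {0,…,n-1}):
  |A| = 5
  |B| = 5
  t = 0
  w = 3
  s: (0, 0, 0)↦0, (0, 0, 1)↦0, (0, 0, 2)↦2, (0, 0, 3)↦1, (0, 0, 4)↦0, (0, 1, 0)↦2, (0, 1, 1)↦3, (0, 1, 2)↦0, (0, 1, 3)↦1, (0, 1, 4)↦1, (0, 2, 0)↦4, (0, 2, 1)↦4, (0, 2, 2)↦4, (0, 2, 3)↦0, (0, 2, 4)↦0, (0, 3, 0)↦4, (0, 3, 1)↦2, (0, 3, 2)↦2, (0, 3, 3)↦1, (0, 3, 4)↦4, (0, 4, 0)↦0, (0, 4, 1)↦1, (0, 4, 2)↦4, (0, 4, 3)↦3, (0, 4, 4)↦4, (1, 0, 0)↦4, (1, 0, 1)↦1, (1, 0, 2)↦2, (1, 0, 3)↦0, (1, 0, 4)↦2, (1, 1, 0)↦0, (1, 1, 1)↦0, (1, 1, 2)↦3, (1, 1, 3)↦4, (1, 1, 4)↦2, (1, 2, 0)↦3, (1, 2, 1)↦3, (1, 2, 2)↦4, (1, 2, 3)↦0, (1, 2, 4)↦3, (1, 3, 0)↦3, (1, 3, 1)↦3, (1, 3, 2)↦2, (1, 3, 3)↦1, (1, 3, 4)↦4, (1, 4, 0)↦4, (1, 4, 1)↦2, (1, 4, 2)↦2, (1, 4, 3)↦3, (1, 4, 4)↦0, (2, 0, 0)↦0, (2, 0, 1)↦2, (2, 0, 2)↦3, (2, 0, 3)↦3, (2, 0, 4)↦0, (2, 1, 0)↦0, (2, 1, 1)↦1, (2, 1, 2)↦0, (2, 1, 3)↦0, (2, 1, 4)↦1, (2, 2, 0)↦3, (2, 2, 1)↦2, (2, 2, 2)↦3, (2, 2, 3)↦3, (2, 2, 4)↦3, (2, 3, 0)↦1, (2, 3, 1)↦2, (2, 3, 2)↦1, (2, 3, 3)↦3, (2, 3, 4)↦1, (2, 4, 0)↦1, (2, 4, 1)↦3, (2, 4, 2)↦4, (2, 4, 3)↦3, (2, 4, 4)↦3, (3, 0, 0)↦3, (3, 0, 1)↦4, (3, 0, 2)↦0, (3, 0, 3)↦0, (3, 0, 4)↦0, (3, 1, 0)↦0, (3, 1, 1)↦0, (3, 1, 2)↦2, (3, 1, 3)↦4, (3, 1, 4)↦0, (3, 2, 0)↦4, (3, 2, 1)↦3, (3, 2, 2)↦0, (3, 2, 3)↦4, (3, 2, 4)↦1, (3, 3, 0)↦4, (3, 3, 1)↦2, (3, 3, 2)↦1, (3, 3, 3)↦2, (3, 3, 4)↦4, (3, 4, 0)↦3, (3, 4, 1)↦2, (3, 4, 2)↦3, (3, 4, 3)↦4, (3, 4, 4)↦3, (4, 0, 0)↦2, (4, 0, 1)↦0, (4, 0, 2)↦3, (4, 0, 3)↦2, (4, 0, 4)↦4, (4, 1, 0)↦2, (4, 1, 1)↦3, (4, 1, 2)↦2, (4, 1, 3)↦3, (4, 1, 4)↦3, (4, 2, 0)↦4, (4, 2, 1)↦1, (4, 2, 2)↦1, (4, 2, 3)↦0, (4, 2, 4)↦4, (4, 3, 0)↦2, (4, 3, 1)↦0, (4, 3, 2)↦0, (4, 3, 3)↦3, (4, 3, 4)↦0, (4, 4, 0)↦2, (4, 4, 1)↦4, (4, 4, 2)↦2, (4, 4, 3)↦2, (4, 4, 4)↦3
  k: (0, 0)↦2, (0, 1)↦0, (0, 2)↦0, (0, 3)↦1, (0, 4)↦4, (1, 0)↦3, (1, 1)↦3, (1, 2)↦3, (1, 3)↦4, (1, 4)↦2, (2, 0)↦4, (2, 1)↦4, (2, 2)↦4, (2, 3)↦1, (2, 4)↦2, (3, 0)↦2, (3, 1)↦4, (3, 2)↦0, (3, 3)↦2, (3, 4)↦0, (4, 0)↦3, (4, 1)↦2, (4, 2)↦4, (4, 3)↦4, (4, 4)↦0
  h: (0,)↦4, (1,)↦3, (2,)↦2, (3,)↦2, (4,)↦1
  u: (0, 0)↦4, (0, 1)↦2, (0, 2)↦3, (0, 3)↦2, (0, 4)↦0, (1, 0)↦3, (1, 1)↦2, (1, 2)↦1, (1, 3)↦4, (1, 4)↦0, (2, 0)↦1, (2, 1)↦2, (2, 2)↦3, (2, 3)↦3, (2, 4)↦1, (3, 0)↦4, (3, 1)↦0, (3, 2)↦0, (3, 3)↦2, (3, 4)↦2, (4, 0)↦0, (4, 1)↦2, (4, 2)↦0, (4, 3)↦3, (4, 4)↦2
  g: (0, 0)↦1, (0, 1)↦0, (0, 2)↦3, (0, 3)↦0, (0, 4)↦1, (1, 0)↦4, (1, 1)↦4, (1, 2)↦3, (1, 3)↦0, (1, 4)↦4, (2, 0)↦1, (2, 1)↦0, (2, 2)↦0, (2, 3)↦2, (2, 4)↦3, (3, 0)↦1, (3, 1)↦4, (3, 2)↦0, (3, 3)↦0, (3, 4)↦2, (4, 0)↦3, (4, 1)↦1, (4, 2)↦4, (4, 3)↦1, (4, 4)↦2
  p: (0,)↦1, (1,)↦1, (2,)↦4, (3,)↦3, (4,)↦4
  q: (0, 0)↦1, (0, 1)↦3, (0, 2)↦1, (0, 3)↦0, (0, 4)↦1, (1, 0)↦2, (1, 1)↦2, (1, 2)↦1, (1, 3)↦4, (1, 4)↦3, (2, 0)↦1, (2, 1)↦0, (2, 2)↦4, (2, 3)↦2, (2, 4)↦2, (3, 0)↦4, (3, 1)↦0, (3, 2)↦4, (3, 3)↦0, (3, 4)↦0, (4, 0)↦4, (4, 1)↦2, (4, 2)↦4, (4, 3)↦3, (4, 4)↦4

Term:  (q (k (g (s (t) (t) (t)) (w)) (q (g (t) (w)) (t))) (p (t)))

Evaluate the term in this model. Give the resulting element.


  t = 0
  t = 0
  t = 0
  (s (t) (t) (t)) = s(0, 0, 0) = 0
  w = 3
  (g (s (t) (t) (t)) (w)) = g(0, 3) = 0
  t = 0
  w = 3
  (g (t) (w)) = g(0, 3) = 0
  t = 0
  (q (g (t) (w)) (t)) = q(0, 0) = 1
  (k (g (s (t) (t) (t)) (w)) (q (g (t) (w)) (t))) = k(0, 1) = 0
  t = 0
  (p (t)) = p(0,) = 1
  (q (k (g (s (t) (t) (t)) (w)) (q (g (t) (w)) (t))) (p (t))) = q(0, 1) = 3

value = 3


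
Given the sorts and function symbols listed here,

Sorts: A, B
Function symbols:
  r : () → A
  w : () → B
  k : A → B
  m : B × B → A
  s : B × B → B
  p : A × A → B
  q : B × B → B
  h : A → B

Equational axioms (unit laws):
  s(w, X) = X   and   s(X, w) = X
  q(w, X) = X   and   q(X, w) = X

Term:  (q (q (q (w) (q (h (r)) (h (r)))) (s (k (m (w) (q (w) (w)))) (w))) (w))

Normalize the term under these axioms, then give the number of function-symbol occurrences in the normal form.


1. (q (q (q (w) (q (h (r)) (h (r)))) (s (k (m (w) (q (w) (w)))) (w))) (w))  →  (q (q (w) (q (h (r)) (h (r)))) (s (k (m (w) (q (w) (w)))) (w)))
2. (q (q (w) (q (h (r)) (h (r)))) (s (k (m (w) (q (w) (w)))) (w)))  →  (q (q (h (r)) (h (r))) (s (k (m (w) (q (w) (w)))) (w)))
3. (q (q (h (r)) (h (r))) (s (k (m (w) (q (w) (w)))) (w)))  →  (q (q (h (r)) (h (r))) (k (m (w) (q (w) (w)))))
4. (q (q (h (r)) (h (r))) (k (m (w) (q (w) (w)))))  →  (q (q (h (r)) (h (r))) (k (m (w) (w))))
normal form: (q (q (h (r)) (h (r))) (k (m (w) (w))))

size = 10


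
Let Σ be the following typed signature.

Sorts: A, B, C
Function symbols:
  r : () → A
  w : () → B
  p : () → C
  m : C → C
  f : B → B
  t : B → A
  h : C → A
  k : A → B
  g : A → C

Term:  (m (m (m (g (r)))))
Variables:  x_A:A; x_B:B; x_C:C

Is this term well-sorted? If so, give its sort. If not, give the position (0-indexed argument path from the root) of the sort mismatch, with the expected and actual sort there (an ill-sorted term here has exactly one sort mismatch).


        (r) : A
      (g (r)) : C
    (m (g (r))) : C
  (m (m (g (r)))) : C
(m (m (m (g (r))))) : C

well-sorted; sort = C


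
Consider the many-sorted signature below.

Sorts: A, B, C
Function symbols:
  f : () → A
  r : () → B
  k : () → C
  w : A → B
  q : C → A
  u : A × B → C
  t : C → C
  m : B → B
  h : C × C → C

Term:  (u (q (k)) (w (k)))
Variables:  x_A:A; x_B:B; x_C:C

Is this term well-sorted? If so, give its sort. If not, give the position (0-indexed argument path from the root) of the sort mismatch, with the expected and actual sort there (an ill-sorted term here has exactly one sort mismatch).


    (k) : C
  (q (k)) : A
    (k) : C
  (w (k)) : ✗ arg 0 at [1, 0] has sort C, expected A

ill-sorted at position [1, 0]: expected A, got C


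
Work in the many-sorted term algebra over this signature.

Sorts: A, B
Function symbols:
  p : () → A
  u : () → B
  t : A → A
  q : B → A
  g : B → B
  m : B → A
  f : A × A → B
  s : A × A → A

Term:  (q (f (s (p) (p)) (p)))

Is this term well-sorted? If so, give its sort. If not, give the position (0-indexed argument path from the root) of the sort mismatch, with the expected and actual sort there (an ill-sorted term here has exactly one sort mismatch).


      (p) : A
      (p) : A
    (s (p) (p)) : A
    (p) : A
  (f (s (p) (p)) (p)) : B
(q (f (s (p) (p)) (p))) : A

well-sorted; sort = A


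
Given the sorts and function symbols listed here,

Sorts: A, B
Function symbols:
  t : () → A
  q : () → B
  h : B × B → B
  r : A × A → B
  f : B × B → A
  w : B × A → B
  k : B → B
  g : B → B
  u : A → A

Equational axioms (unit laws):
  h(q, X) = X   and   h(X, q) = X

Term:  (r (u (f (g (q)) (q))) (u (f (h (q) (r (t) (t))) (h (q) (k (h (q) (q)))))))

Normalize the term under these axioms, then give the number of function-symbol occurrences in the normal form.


size = 13

1. (r (u (f (g (q)) (q))) (u (f (h (q) (r (t) (t))) (h (q) (k (h (q) (q)))))))  →  (r (u (f (g (q)) (q))) (u (f (r (t) (t)) (h (q) (k (h (q) (q)))))))
2. (r (u (f (g (q)) (q))) (u (f (r (t) (t)) (h (q) (k (h (q) (q)))))))  →  (r (u (f (g (q)) (q))) (u (f (r (t) (t)) (k (h (q) (q))))))
3. (r (u (f (g (q)) (q))) (u (f (r (t) (t)) (k (h (q) (q))))))  →  (r (u (f (g (q)) (q))) (u (f (r (t) (t)) (k (q)))))
normal form: (r (u (f (g (q)) (q))) (u (f (r (t) (t)) (k (q)))))


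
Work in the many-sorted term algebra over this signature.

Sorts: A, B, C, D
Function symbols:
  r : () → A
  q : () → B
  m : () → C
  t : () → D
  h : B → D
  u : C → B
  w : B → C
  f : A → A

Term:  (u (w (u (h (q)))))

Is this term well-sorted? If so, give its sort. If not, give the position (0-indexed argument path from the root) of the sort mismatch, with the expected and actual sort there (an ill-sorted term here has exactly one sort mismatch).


        (q) : B
      (h (q)) : D
    (u (h (q))) : ✗ arg 0 at [0, 0, 0] has sort D, expected C

ill-sorted at position [0, 0, 0]: expected C, got D


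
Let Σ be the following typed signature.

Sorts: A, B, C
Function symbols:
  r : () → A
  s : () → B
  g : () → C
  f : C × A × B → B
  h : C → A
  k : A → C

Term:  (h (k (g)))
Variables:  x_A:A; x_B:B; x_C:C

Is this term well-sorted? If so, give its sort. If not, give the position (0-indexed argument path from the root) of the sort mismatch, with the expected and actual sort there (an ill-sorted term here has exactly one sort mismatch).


    (g) : C
  (k (g)) : ✗ arg 0 at [0, 0] has sort C, expected A

ill-sorted at position [0, 0]: expected A, got C


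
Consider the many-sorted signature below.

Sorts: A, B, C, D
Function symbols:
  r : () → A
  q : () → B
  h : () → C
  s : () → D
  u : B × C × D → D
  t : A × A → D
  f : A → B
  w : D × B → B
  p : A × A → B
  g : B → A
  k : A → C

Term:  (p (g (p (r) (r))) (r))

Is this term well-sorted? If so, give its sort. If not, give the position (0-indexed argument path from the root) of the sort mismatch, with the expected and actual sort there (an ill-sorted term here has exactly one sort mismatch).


      (r) : A
      (r) : A
    (p (r) (r)) : B
  (g (p (r) (r))) : A
  (r) : A
(p (g (p (r) (r))) (r)) : B

well-sorted; sort = B


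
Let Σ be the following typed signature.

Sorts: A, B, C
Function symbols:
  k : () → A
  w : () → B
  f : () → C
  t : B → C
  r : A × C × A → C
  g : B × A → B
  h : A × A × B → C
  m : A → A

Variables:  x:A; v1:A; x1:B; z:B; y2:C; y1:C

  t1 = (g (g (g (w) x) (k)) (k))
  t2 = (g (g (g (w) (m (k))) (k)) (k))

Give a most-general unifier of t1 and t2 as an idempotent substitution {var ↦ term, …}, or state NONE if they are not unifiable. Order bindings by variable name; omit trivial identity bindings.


{x ↦ (m (k))}


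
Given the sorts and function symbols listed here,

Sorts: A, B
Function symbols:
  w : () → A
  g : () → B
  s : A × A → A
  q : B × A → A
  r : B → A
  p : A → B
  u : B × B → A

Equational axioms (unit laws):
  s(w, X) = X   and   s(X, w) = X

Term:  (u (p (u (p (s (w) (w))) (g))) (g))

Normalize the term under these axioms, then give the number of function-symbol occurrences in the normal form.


1. (u (p (u (p (s (w) (w))) (g))) (g))  →  (u (p (u (p (w)) (g))) (g))
normal form: (u (p (u (p (w)) (g))) (g))

size = 7


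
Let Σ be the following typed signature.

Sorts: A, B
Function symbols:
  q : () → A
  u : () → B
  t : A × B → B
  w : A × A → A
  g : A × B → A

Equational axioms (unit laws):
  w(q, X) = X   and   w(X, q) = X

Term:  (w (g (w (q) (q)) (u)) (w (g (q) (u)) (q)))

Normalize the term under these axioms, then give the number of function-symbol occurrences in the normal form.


1. (w (g (w (q) (q)) (u)) (w (g (q) (u)) (q)))  →  (w (g (q) (u)) (w (g (q) (u)) (q)))
2. (w (g (q) (u)) (w (g (q) (u)) (q)))  →  (w (g (q) (u)) (g (q) (u)))
normal form: (w (g (q) (u)) (g (q) (u)))

size = 7


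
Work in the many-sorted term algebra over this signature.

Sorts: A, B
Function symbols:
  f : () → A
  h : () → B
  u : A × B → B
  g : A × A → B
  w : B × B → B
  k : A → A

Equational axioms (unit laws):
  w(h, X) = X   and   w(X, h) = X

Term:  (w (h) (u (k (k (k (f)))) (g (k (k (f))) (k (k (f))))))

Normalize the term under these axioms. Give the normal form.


1. (w (h) (u (k (k (k (f)))) (g (k (k (f))) (k (k (f))))))  →  (u (k (k (k (f)))) (g (k (k (f))) (k (k (f)))))

normal form = (u (k (k (k (f)))) (g (k (k (f))) (k (k (f)))))


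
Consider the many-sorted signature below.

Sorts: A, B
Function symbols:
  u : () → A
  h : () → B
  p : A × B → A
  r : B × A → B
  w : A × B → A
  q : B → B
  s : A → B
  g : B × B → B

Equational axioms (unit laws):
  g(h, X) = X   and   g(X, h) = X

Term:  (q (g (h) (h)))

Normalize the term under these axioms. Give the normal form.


1. (q (g (h) (h)))  →  (q (h))

normal form = (q (h))


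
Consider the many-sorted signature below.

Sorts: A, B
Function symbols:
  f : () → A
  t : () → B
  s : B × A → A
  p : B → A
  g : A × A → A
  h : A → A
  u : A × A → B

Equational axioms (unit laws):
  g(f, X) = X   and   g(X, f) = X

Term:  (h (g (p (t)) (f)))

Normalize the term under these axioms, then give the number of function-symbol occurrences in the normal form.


size = 3

1. (h (g (p (t)) (f)))  →  (h (p (t)))
normal form: (h (p (t)))


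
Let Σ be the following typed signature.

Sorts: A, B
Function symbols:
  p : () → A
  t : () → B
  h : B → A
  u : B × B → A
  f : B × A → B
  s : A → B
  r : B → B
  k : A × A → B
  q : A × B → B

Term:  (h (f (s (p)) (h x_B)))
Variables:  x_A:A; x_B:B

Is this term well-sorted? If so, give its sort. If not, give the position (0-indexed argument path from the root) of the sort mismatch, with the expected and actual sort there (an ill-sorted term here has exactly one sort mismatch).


      (p) : A
    (s (p)) : B
      x_B : B
    (h x_B) : A
  (f (s (p)) (h x_B)) : B
(h (f (s (p)) (h x_B))) : A

well-sorted; sort = A


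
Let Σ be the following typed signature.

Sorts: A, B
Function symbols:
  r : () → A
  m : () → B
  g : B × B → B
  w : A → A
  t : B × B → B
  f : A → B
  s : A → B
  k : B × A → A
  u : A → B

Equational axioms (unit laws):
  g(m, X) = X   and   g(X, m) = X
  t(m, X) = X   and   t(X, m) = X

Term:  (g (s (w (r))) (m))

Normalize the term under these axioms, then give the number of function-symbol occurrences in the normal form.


1. (g (s (w (r))) (m))  →  (s (w (r)))
normal form: (s (w (r)))

size = 3


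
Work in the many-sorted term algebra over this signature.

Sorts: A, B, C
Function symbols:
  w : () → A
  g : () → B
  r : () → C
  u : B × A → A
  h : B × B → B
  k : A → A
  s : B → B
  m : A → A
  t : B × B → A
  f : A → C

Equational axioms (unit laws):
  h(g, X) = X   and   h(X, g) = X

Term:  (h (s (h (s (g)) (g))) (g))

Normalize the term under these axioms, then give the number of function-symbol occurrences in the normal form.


size = 3

1. (h (s (h (s (g)) (g))) (g))  →  (s (h (s (g)) (g)))
2. (s (h (s (g)) (g)))  →  (s (s (g)))
normal form: (s (s (g)))


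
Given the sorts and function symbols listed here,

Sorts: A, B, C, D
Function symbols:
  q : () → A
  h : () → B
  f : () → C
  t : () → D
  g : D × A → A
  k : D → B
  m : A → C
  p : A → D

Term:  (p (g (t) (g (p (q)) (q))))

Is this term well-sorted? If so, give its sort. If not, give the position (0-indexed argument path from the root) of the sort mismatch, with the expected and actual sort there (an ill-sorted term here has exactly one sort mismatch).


well-sorted; sort = D

    (t) : D
        (q) : A
      (p (q)) : D
      (q) : A
    (g (p (q)) (q)) : A
  (g (t) (g (p (q)) (q))) : A
(p (g (t) (g (p (q)) (q)))) : D


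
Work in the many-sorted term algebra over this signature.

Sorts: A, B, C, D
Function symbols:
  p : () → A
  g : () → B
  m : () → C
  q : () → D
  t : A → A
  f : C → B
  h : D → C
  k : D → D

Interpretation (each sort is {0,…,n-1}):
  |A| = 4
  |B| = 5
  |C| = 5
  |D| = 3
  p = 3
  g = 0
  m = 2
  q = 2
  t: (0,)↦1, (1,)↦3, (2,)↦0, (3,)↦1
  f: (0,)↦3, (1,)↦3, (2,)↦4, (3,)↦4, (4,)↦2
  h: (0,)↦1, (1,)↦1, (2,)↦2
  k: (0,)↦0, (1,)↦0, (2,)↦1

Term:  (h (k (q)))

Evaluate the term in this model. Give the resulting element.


value = 1

  q = 2
  (k (q)) = k(2,) = 1
  (h (k (q))) = h(1,) = 1


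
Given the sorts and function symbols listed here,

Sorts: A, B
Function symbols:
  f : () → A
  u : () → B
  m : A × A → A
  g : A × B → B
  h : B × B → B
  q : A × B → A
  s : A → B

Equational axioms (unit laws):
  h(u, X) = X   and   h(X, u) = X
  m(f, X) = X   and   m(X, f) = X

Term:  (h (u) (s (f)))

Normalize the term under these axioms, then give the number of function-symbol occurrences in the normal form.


size = 2

1. (h (u) (s (f)))  →  (s (f))
normal form: (s (f))


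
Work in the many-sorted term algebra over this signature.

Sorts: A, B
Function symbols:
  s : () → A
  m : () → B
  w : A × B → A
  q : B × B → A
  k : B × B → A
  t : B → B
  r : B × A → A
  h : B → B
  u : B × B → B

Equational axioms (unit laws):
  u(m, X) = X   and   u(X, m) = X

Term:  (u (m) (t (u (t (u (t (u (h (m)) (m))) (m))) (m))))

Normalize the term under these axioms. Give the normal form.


1. (u (m) (t (u (t (u (t (u (h (m)) (m))) (m))) (m))))  →  (t (u (t (u (t (u (h (m)) (m))) (m))) (m)))
2. (t (u (t (u (t (u (h (m)) (m))) (m))) (m)))  →  (t (t (u (t (u (h (m)) (m))) (m))))
3. (t (t (u (t (u (h (m)) (m))) (m))))  →  (t (t (t (u (h (m)) (m)))))
4. (t (t (t (u (h (m)) (m)))))  →  (t (t (t (h (m)))))

normal form = (t (t (t (h (m)))))


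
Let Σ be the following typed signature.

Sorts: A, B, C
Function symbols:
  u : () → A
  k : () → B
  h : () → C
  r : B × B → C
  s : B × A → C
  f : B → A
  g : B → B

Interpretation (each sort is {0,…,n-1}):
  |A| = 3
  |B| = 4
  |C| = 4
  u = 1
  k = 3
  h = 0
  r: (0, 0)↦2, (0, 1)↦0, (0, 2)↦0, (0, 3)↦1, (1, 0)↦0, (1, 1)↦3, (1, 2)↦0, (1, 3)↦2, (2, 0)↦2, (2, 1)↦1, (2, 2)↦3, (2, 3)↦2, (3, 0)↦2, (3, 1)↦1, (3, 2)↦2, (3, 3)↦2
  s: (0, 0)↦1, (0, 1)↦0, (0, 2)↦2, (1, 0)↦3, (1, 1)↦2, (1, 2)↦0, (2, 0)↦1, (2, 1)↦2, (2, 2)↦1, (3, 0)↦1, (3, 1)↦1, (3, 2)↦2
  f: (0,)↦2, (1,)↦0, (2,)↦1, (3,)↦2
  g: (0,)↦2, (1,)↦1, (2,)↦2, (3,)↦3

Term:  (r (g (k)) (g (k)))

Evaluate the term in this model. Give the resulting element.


  k = 3
  (g (k)) = g(3,) = 3
  k = 3
  (g (k)) = g(3,) = 3
  (r (g (k)) (g (k))) = r(3, 3) = 2

value = 2


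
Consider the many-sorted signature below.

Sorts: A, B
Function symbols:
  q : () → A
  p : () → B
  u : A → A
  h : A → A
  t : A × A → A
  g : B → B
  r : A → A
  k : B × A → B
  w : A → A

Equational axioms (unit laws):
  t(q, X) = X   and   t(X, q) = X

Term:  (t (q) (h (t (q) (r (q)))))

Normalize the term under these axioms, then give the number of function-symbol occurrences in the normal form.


size = 3

1. (t (q) (h (t (q) (r (q)))))  →  (h (t (q) (r (q))))
2. (h (t (q) (r (q))))  →  (h (r (q)))
normal form: (h (r (q)))


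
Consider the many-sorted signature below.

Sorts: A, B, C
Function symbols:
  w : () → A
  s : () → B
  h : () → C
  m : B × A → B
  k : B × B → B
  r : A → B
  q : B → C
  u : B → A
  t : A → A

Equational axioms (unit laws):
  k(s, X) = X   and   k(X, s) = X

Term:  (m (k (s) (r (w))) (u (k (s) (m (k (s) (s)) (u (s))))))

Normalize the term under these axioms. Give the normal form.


1. (m (k (s) (r (w))) (u (k (s) (m (k (s) (s)) (u (s))))))  →  (m (r (w)) (u (k (s) (m (k (s) (s)) (u (s))))))
2. (m (r (w)) (u (k (s) (m (k (s) (s)) (u (s))))))  →  (m (r (w)) (u (m (k (s) (s)) (u (s)))))
3. (m (r (w)) (u (m (k (s) (s)) (u (s)))))  →  (m (r (w)) (u (m (s) (u (s)))))

normal form = (m (r (w)) (u (m (s) (u (s)))))


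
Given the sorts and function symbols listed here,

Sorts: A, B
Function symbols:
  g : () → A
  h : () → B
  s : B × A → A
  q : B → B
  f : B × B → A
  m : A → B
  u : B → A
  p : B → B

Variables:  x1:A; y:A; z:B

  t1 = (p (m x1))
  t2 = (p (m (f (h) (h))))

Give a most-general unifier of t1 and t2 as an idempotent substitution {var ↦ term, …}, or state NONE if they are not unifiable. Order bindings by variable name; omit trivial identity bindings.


{x1 ↦ (f (h) (h))}


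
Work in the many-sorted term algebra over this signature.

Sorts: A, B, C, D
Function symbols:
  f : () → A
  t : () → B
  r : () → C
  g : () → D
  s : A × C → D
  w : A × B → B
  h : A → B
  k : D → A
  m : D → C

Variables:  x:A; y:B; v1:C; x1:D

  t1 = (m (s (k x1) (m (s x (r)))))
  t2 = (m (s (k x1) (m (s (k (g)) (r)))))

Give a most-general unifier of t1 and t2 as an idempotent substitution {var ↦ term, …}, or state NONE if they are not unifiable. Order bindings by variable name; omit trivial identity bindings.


{x ↦ (k (g))}


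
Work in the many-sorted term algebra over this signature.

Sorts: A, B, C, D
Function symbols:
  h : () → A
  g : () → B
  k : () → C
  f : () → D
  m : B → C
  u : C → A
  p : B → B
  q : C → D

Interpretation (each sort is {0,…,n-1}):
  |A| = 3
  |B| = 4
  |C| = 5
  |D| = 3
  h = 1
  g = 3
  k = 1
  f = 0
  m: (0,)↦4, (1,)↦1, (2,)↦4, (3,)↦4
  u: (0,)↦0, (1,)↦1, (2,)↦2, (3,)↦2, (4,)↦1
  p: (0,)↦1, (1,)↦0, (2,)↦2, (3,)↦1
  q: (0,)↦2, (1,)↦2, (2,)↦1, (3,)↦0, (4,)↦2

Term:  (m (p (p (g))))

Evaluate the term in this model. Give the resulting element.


  g = 3
  (p (g)) = p(3,) = 1
  (p (p (g))) = p(1,) = 0
  (m (p (p (g)))) = m(0,) = 4

value = 4


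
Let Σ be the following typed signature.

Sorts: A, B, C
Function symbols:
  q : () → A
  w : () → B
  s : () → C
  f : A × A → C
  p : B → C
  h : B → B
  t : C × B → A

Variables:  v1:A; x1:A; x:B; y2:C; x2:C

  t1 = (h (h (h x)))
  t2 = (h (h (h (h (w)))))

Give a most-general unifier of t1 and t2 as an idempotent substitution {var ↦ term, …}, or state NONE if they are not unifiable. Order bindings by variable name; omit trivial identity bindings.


{x ↦ (h (w))}


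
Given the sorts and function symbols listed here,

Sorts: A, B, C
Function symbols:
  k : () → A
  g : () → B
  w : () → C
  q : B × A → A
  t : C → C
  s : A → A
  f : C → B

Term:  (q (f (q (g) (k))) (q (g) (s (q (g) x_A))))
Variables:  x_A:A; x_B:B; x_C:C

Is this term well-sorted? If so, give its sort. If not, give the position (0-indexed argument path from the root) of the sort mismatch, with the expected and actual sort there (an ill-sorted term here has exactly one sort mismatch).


      (g) : B
      (k) : A
    (q (g) (k)) : A
  (f (q (g) (k))) : ✗ arg 0 at [0, 0] has sort A, expected C
    (g) : B
        (g) : B
        x_A : A
      (q (g) x_A) : A
    (s (q (g) x_A)) : A
  (q (g) (s (q (g) x_A))) : A

ill-sorted at position [0, 0]: expected C, got A


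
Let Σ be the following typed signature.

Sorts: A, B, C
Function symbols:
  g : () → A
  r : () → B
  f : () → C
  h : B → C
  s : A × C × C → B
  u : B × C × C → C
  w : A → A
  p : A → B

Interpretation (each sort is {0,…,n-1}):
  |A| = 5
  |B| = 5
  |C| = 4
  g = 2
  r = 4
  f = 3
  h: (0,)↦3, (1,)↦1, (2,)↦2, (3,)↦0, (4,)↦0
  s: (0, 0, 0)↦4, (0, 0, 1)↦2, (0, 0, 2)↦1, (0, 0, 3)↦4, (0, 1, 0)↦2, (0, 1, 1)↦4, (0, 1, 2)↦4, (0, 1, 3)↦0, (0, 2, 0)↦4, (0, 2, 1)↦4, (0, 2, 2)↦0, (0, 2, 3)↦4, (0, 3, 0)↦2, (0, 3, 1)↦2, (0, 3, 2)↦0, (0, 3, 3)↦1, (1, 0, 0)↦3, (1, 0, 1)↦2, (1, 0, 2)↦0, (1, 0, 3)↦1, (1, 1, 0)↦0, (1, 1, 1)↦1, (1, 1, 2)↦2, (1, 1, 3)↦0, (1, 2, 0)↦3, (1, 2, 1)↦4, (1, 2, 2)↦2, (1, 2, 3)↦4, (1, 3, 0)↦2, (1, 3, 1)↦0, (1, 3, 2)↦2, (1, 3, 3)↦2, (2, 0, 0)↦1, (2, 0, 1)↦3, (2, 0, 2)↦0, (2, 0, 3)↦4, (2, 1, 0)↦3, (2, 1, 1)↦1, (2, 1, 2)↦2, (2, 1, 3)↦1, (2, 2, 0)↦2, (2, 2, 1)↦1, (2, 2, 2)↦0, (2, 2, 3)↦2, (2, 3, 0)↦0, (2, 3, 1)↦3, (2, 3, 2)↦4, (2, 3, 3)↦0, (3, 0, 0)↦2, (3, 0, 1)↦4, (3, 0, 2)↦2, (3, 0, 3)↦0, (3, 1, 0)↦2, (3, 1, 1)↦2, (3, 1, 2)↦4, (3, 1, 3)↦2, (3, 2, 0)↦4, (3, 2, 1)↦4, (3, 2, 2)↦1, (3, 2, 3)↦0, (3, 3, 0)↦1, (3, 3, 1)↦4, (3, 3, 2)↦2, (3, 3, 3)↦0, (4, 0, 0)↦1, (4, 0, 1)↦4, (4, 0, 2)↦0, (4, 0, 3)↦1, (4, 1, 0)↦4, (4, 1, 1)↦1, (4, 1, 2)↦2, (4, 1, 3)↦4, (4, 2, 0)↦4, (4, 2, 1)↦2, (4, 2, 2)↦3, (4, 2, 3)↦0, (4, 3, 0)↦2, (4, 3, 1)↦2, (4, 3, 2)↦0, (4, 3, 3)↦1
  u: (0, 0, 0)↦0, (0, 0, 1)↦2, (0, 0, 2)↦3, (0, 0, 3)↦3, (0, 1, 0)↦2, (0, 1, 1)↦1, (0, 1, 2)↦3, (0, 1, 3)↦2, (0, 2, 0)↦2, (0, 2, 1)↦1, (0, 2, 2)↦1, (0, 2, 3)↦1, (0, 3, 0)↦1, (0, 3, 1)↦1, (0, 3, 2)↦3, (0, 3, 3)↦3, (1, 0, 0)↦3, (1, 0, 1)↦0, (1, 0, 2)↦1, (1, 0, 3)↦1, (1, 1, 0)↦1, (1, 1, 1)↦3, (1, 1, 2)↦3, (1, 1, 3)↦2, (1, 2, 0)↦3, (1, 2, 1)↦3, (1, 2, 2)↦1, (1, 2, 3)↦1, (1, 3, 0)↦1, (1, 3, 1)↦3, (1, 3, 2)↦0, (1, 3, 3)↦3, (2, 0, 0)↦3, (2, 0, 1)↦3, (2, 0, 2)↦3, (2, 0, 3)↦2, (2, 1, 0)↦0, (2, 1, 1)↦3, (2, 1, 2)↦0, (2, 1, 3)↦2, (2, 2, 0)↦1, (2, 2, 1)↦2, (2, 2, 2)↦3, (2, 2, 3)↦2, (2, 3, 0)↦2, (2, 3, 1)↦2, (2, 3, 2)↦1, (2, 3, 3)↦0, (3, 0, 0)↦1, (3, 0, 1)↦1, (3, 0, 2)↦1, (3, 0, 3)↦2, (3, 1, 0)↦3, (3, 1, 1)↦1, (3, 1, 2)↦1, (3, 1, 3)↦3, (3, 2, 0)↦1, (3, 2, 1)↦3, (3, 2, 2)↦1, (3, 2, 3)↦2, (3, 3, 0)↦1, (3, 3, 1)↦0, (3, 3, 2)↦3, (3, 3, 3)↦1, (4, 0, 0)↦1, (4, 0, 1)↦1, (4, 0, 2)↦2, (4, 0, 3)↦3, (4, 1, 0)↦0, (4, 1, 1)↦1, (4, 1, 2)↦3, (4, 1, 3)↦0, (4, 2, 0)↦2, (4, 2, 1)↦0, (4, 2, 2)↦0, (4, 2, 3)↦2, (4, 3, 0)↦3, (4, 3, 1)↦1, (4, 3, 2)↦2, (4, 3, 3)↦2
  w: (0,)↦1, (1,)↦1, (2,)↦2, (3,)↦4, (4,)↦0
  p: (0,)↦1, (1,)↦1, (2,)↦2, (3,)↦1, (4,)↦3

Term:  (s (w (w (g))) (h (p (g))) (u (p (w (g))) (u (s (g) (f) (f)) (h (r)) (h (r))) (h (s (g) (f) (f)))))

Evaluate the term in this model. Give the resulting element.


  g = 2
  (w (g)) = w(2,) = 2
  (w (w (g))) = w(2,) = 2
  g = 2
  (p (g)) = p(2,) = 2
  (h (p (g))) = h(2,) = 2
  g = 2
  (w (g)) = w(2,) = 2
  (p (w (g))) = p(2,) = 2
  g = 2
  f = 3
  f = 3
  (s (g) (f) (f)) = s(2, 3, 3) = 0
  r = 4
  (h (r)) = h(4,) = 0
  r = 4
  (h (r)) = h(4,) = 0
  (u (s (g) (f) (f)) (h (r)) (h (r))) = u(0, 0, 0) = 0
  g = 2
  f = 3
  f = 3
  (s (g) (f) (f)) = s(2, 3, 3) = 0
  (h (s (g) (f) (f))) = h(0,) = 3
  (u (p (w (g))) (u (s (g) (f) (f)) (h (r)) (h (r))) (h (s (g) (f) (f)))) = u(2, 0, 3) = 2
  (s (w (w (g))) (h (p (g))) (u (p (w (g))) (u (s (g) (f) (f)) (h (r)) (h (r))) (h (s (g) (f) (f))))) = s(2, 2, 2) = 0

value = 0


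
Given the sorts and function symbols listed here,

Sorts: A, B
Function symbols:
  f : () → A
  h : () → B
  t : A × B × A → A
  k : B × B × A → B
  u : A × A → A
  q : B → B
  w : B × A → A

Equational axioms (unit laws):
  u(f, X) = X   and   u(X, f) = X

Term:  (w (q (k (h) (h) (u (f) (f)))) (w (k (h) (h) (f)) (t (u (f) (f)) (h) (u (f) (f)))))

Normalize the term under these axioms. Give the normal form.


normal form = (w (q (k (h) (h) (f))) (w (k (h) (h) (f)) (t (f) (h) (f))))

1. (w (q (k (h) (h) (u (f) (f)))) (w (k (h) (h) (f)) (t (u (f) (f)) (h) (u (f) (f)))))  →  (w (q (k (h) (h) (f))) (w (k (h) (h) (f)) (t (u (f) (f)) (h) (u (f) (f)))))
2. (w (q (k (h) (h) (f))) (w (k (h) (h) (f)) (t (u (f) (f)) (h) (u (f) (f)))))  →  (w (q (k (h) (h) (f))) (w (k (h) (h) (f)) (t (f) (h) (u (f) (f)))))
3. (w (q (k (h) (h) (f))) (w (k (h) (h) (f)) (t (f) (h) (u (f) (f)))))  →  (w (q (k (h) (h) (f))) (w (k (h) (h) (f)) (t (f) (h) (f))))


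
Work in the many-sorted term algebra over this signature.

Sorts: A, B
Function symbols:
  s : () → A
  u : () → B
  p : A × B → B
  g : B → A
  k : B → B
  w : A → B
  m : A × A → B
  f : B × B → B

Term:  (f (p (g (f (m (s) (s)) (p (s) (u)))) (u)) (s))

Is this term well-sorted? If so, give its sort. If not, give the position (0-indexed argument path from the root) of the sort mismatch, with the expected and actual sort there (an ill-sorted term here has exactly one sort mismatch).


          (s) : A
          (s) : A
        (m (s) (s)) : B
          (s) : A
          (u) : B
        (p (s) (u)) : B
      (f (m (s) (s)) (p (s) (u))) : B
    (g (f (m (s) (s)) (p (s) (u)))) : A
    (u) : B
  (p (g (f (m (s) (s)) (p (s) (u)))) (u)) : B
  (s) : A
(f (p (g (f (m (s) (s)) (p (s) (u)))) (u)) (s)) : ✗ arg 1 at [1] has sort A, expected B

ill-sorted at position [1]: expected B, got A


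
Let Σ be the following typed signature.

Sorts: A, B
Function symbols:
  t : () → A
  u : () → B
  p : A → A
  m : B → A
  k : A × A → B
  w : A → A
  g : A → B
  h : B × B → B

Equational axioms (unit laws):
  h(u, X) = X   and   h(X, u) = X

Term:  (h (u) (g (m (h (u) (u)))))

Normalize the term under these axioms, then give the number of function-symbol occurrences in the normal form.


1. (h (u) (g (m (h (u) (u)))))  →  (g (m (h (u) (u))))
2. (g (m (h (u) (u))))  →  (g (m (u)))
normal form: (g (m (u)))

size = 3


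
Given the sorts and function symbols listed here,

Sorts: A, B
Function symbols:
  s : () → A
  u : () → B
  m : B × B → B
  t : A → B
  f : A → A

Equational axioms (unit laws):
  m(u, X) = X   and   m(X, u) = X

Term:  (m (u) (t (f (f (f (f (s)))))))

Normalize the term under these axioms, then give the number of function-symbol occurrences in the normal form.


size = 6

1. (m (u) (t (f (f (f (f (s)))))))  →  (t (f (f (f (f (s))))))
normal form: (t (f (f (f (f (s))))))


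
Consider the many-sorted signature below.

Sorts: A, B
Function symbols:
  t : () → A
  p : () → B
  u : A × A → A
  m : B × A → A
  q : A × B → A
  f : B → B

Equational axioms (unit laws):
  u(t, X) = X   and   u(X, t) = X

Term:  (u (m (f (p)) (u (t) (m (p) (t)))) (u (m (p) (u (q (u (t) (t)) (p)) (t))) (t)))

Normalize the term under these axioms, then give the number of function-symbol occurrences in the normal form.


size = 12

1. (u (m (f (p)) (u (t) (m (p) (t)))) (u (m (p) (u (q (u (t) (t)) (p)) (t))) (t)))  →  (u (m (f (p)) (m (p) (t))) (u (m (p) (u (q (u (t) (t)) (p)) (t))) (t)))
2. (u (m (f (p)) (m (p) (t))) (u (m (p) (u (q (u (t) (t)) (p)) (t))) (t)))  →  (u (m (f (p)) (m (p) (t))) (m (p) (u (q (u (t) (t)) (p)) (t))))
3. (u (m (f (p)) (m (p) (t))) (m (p) (u (q (u (t) (t)) (p)) (t))))  →  (u (m (f (p)) (m (p) (t))) (m (p) (q (u (t) (t)) (p))))
4. (u (m (f (p)) (m (p) (t))) (m (p) (q (u (t) (t)) (p))))  →  (u (m (f (p)) (m (p) (t))) (m (p) (q (t) (p))))
normal form: (u (m (f (p)) (m (p) (t))) (m (p) (q (t) (p))))


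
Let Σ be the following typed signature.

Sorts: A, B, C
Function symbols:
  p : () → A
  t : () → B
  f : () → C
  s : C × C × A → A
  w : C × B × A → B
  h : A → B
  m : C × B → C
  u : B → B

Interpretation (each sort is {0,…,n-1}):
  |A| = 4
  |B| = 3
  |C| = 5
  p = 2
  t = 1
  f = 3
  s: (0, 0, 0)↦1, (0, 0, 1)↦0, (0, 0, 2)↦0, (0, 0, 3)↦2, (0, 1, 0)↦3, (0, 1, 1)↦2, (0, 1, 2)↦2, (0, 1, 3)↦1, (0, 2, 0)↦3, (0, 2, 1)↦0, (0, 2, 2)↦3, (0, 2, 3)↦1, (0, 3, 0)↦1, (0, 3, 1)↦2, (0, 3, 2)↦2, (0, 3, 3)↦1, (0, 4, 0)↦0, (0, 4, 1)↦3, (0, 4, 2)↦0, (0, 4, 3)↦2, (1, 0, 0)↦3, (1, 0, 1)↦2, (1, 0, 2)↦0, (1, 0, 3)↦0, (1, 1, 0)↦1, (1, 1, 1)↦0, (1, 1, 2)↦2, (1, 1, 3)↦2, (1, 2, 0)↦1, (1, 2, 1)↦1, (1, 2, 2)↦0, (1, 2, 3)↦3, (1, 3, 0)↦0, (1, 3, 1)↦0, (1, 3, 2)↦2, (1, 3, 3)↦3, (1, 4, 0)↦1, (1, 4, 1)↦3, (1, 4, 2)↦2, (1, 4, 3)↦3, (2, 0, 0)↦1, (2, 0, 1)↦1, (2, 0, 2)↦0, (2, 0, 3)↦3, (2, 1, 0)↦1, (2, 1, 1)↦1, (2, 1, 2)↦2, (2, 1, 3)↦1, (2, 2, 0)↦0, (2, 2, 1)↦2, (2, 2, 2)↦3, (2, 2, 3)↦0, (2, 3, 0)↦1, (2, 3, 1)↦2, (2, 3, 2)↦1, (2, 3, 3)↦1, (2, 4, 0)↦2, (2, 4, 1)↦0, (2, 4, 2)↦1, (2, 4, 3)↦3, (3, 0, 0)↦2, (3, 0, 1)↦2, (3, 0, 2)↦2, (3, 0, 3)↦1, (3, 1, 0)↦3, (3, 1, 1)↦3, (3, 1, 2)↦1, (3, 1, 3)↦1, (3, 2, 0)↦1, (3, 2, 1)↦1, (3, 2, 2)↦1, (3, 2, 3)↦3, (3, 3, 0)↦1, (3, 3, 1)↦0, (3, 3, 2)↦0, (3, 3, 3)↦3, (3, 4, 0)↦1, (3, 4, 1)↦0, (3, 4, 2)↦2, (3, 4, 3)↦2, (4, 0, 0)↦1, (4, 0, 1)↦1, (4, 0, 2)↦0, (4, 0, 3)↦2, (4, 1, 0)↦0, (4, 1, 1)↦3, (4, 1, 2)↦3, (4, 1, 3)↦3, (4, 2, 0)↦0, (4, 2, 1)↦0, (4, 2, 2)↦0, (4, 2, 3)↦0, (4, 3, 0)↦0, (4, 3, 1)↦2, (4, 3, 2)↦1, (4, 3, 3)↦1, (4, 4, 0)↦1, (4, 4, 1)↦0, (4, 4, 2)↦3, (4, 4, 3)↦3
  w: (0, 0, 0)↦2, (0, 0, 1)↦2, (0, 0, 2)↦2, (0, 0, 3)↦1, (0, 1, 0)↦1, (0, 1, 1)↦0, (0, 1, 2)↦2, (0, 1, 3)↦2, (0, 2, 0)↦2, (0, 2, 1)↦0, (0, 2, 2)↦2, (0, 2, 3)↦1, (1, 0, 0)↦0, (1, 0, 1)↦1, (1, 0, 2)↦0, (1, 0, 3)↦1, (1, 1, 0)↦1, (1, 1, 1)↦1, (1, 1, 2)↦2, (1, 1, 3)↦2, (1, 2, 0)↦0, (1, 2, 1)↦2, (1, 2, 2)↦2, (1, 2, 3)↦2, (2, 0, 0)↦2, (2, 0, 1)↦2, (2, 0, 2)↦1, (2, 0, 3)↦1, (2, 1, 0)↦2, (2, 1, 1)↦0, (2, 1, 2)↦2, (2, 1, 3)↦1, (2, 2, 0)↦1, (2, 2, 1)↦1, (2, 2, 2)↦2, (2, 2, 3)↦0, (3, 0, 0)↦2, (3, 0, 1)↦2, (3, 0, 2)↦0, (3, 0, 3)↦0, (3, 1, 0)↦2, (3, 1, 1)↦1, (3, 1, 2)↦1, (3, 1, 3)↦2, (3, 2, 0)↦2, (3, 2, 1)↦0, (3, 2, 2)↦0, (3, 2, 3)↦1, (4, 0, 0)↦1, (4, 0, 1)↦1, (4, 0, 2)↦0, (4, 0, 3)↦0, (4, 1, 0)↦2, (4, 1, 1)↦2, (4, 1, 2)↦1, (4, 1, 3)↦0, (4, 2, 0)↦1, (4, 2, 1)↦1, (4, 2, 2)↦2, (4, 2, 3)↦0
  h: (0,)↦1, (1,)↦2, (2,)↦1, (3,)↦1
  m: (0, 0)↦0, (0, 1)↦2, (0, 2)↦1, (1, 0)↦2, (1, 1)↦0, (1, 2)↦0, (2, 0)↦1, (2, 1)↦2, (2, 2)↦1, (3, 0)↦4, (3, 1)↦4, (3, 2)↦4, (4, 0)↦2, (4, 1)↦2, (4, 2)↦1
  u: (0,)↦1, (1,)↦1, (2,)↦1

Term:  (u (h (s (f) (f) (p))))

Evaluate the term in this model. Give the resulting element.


  f = 3
  f = 3
  p = 2
  (s (f) (f) (p)) = s(3, 3, 2) = 0
  (h (s (f) (f) (p))) = h(0,) = 1
  (u (h (s (f) (f) (p)))) = u(1,) = 1

value = 1


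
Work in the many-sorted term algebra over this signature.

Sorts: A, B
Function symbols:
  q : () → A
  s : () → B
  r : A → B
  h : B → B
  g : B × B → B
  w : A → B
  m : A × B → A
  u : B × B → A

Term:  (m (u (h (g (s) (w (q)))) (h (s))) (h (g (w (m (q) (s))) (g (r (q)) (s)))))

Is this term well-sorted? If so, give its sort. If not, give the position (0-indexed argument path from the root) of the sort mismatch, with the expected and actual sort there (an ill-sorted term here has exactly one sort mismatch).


well-sorted; sort = A

        (s) : B
          (q) : A
        (w (q)) : B
      (g (s) (w (q))) : B
    (h (g (s) (w (q)))) : B
      (s) : B
    (h (s)) : B
  (u (h (g (s) (w (q)))) (h (s))) : A
          (q) : A
          (s) : B
        (m (q) (s)) : A
      (w (m (q) (s))) : B
          (q) : A
        (r (q)) : B
        (s) : B
      (g (r (q)) (s)) : B
    (g (w (m (q) (s))) (g (r (q)) (s))) : B
  (h (g (w (m (q) (s))) (g (r (q)) (s)))) : B
(m (u (h (g (s) (w (q)))) (h (s))) (h (g (w (m (q) (s))) (g (r (q)) (s))))) : A


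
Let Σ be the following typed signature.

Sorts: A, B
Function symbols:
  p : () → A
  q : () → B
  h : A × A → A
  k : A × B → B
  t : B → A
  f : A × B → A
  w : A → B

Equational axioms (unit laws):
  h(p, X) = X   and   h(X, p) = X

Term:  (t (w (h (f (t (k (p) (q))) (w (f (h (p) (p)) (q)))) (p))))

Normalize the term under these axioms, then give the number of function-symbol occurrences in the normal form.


size = 11

1. (t (w (h (f (t (k (p) (q))) (w (f (h (p) (p)) (q)))) (p))))  →  (t (w (f (t (k (p) (q))) (w (f (h (p) (p)) (q))))))
2. (t (w (f (t (k (p) (q))) (w (f (h (p) (p)) (q))))))  →  (t (w (f (t (k (p) (q))) (w (f (p) (q))))))
normal form: (t (w (f (t (k (p) (q))) (w (f (p) (q))))))


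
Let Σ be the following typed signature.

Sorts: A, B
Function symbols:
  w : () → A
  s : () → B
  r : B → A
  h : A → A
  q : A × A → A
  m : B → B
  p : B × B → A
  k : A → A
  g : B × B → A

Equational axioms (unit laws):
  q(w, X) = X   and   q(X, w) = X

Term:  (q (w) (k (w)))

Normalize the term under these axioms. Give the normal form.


1. (q (w) (k (w)))  →  (k (w))

normal form = (k (w))


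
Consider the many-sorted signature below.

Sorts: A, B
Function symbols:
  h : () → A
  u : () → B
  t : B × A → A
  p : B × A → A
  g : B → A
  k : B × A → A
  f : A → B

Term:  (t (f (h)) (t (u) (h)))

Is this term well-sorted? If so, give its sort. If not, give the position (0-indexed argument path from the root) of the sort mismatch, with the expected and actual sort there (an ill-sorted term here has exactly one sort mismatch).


well-sorted; sort = A

    (h) : A
  (f (h)) : B
    (u) : B
    (h) : A
  (t (u) (h)) : A
(t (f (h)) (t (u) (h))) : A


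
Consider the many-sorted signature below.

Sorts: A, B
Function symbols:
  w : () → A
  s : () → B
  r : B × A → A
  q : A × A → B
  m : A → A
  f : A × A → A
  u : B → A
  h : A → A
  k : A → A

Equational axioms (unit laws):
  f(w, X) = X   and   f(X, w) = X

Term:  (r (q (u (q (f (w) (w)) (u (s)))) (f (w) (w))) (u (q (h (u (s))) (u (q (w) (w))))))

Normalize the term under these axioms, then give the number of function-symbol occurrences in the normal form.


1. (r (q (u (q (f (w) (w)) (u (s)))) (f (w) (w))) (u (q (h (u (s))) (u (q (w) (w))))))  →  (r (q (u (q (w) (u (s)))) (f (w) (w))) (u (q (h (u (s))) (u (q (w) (w))))))
2. (r (q (u (q (w) (u (s)))) (f (w) (w))) (u (q (h (u (s))) (u (q (w) (w))))))  →  (r (q (u (q (w) (u (s)))) (w)) (u (q (h (u (s))) (u (q (w) (w))))))
normal form: (r (q (u (q (w) (u (s)))) (w)) (u (q (h (u (s))) (u (q (w) (w))))))

size = 17


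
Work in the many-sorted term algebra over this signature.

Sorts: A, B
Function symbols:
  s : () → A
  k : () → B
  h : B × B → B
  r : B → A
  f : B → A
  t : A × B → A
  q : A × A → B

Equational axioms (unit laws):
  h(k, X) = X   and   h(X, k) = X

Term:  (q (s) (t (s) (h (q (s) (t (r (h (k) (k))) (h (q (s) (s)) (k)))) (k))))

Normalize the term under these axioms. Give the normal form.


1. (q (s) (t (s) (h (q (s) (t (r (h (k) (k))) (h (q (s) (s)) (k)))) (k))))  →  (q (s) (t (s) (q (s) (t (r (h (k) (k))) (h (q (s) (s)) (k))))))
2. (q (s) (t (s) (q (s) (t (r (h (k) (k))) (h (q (s) (s)) (k))))))  →  (q (s) (t (s) (q (s) (t (r (k)) (h (q (s) (s)) (k))))))
3. (q (s) (t (s) (q (s) (t (r (k)) (h (q (s) (s)) (k))))))  →  (q (s) (t (s) (q (s) (t (r (k)) (q (s) (s))))))

normal form = (q (s) (t (s) (q (s) (t (r (k)) (q (s) (s))))))


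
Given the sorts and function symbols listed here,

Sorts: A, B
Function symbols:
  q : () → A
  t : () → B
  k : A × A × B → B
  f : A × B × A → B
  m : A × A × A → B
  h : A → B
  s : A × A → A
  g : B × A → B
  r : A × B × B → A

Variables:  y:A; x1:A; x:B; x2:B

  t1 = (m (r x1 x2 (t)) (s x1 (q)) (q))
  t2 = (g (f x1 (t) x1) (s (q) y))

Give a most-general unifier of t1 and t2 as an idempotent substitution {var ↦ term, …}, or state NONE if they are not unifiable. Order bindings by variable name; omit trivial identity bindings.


head clash or occurs-check failure — not unifiable

NONE (not unifiable)


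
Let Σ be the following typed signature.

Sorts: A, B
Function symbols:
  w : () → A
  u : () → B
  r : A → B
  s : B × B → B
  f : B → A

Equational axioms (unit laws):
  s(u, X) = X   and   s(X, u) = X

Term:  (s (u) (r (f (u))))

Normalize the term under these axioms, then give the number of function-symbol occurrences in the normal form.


1. (s (u) (r (f (u))))  →  (r (f (u)))
normal form: (r (f (u)))

size = 3
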